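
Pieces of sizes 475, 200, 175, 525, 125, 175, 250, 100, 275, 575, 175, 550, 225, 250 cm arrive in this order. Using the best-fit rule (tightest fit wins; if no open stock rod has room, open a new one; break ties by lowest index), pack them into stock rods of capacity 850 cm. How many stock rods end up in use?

  475 → stock rod 1 (new)  [load 475/850]
  200 → stock rod 1  [load 675/850]
  175 → stock rod 1  [load 850/850]
  525 → stock rod 2 (new)  [load 525/850]
  125 → stock rod 2  [load 650/850]
  175 → stock rod 2  [load 825/850]
  250 → stock rod 3 (new)  [load 250/850]
  100 → stock rod 3  [load 350/850]
  275 → stock rod 3  [load 625/850]
  575 → stock rod 4 (new)  [load 575/850]
  175 → stock rod 3  [load 800/850]
  550 → stock rod 5 (new)  [load 550/850]
  225 → stock rod 4  [load 800/850]
  250 → stock rod 5  [load 800/850]
5 stock rods opened.

5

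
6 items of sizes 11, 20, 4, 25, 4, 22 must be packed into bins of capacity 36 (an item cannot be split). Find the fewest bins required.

Total = 25 + 22 + 20 + 11 + 4 + 4 = 86.
Lower bound: ⌈86/36⌉ = 3 bins.
A packing using 3 bins:
  bin 1: 25 + 11 = 36
  bin 2: 22 + 4 + 4 = 30
  bin 3: 20 = 20
This matches the lower bound, so 3 is optimal.

3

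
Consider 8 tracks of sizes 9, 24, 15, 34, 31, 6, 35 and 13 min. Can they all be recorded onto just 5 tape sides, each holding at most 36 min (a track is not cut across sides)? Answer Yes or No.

A valid assignment using 5 tape sides:
  side 1: 35 = 35
  side 2: 34 = 34
  side 3: 31 = 31
  side 4: 24 + 9 = 33
  side 5: 15 + 13 + 6 = 34
Every load is within 36 min, so 5 tape sides suffice.

Yes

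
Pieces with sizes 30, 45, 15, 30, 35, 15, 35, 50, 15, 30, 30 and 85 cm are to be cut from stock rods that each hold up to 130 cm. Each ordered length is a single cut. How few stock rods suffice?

Total = 85 + 50 + 45 + 35 + 35 + 30 + 30 + 30 + 30 + 15 + 15 + 15 = 415 cm.
Lower bound: ⌈415/130⌉ = 4 stock rods.
A packing using 4 stock rods:
  stock rod 1: 85 + 45 = 130
  stock rod 2: 50 + 35 + 35 = 120
  stock rod 3: 30 + 30 + 30 + 30 = 120
  stock rod 4: 15 + 15 + 15 = 45
This matches the lower bound, so 4 is optimal.

4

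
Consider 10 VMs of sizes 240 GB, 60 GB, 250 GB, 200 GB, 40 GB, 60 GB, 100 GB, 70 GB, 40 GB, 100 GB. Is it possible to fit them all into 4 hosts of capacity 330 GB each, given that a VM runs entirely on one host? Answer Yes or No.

A valid assignment using 4 hosts:
  host 1: 250 + 70 = 320
  host 2: 240 + 60 = 300
  host 3: 200 + 100 = 300
  host 4: 100 + 60 + 40 + 40 = 240
Every load is within 330 GB, so 4 hosts suffice.

Yes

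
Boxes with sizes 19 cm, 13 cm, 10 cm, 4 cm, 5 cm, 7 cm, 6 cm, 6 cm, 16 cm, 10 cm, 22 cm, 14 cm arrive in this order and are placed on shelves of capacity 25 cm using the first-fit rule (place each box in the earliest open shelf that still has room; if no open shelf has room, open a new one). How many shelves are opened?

  19 → shelf 1 (new)  [load 19/25]
  13 → shelf 2 (new)  [load 13/25]
  10 → shelf 2  [load 23/25]
  4 → shelf 1  [load 23/25]
  5 → shelf 3 (new)  [load 5/25]
  7 → shelf 3  [load 12/25]
  6 → shelf 3  [load 18/25]
  6 → shelf 3  [load 24/25]
  16 → shelf 4 (new)  [load 16/25]
  10 → shelf 5 (new)  [load 10/25]
  22 → shelf 6 (new)  [load 22/25]
  14 → shelf 5  [load 24/25]
6 shelves opened.

6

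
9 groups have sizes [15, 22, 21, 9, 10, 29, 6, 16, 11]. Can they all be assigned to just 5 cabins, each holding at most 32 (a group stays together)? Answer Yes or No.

Yes

A valid assignment using 5 cabins:
  cabin 1: 29 = 29
  cabin 2: 22 + 10 = 32
  cabin 3: 21 + 11 = 32
  cabin 4: 16 + 15 = 31
  cabin 5: 9 + 6 = 15
Every load is within 32, so 5 cabins suffice.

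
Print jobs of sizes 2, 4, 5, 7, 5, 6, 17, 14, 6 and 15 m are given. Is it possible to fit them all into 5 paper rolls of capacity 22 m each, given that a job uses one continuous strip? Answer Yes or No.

A valid assignment using 4 paper rolls:
  roll 1: 17 + 5 = 22
  roll 2: 15 + 7 = 22
  roll 3: 14 + 6 + 2 = 22
  roll 4: 6 + 5 + 4 = 15
That uses only 4 ≤ 5, so 5 paper rolls are enough.

Yes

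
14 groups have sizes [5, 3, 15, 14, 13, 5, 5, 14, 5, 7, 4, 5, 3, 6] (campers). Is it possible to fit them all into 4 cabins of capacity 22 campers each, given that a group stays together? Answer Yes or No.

Total = 104 campers; ⌈104/22⌉ = 5.
At least 5 cabins are required, but only 4 are allowed.

No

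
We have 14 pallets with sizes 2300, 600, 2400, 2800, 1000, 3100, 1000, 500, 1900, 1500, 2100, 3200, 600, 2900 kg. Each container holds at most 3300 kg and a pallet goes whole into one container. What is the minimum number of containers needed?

9

Total = 3200 + 3100 + 2900 + 2800 + 2400 + 2300 + 2100 + 1900 + 1500 + 1000 + 1000 + 600 + 600 + 500 = 25900 kg.
Lower bound: ⌈25900/3300⌉ = 8 containers.
A packing using 9 containers:
  container 1: 3200 = 3200
  container 2: 3100 = 3100
  container 3: 2900 = 2900
  container 4: 2800 + 500 = 3300
  container 5: 2400 + 600 = 3000
  container 6: 2300 + 1000 = 3300
  container 7: 2100 + 1000 = 3100
  container 8: 1900 + 600 = 2500
  container 9: 1500 = 1500
No arrangement into 8 containers stays within capacity, so 9 is optimal.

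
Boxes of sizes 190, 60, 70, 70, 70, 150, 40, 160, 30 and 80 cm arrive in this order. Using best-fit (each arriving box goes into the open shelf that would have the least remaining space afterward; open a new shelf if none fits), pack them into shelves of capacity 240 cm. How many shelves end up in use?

  190 → shelf 1 (new)  [load 190/240]
  60 → shelf 2 (new)  [load 60/240]
  70 → shelf 2  [load 130/240]
  70 → shelf 2  [load 200/240]
  70 → shelf 3 (new)  [load 70/240]
  150 → shelf 3  [load 220/240]
  40 → shelf 2  [load 240/240]
  160 → shelf 4 (new)  [load 160/240]
  30 → shelf 1  [load 220/240]
  80 → shelf 4  [load 240/240]
4 shelves opened.

4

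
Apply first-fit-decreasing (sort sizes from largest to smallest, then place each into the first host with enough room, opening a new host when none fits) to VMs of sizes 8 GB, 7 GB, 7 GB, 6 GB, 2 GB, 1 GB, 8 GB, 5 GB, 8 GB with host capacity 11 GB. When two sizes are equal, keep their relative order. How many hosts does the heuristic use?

6

Sorted descending: 8, 8, 8, 7, 7, 6, 5, 2, 1.
  8 → host 1 (new)  [load 8/11]
  8 → host 2 (new)  [load 8/11]
  8 → host 3 (new)  [load 8/11]
  7 → host 4 (new)  [load 7/11]
  7 → host 5 (new)  [load 7/11]
  6 → host 6 (new)  [load 6/11]
  5 → host 6  [load 11/11]
  2 → host 1  [load 10/11]
  1 → host 1  [load 11/11]
6 hosts opened.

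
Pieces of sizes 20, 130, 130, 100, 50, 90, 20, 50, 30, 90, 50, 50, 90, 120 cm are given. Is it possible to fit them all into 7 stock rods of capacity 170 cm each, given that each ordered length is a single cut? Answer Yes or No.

Yes

A valid assignment using 7 stock rods:
  stock rod 1: 130 + 30 = 160
  stock rod 2: 130 + 20 + 20 = 170
  stock rod 3: 120 + 50 = 170
  stock rod 4: 100 + 50 = 150
  stock rod 5: 90 + 50 = 140
  stock rod 6: 90 + 50 = 140
  stock rod 7: 90 = 90
Every load is within 170 cm, so 7 stock rods suffice.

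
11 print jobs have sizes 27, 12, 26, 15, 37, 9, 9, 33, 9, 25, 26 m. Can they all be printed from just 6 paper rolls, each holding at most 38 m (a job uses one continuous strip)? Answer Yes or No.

Total = 228 m; ⌈228/38⌉ = 6.
The bound of 6 does not rule out 6, but exhaustive search shows no assignment into 6 paper rolls of capacity 38 m exists — the minimum is 7.

No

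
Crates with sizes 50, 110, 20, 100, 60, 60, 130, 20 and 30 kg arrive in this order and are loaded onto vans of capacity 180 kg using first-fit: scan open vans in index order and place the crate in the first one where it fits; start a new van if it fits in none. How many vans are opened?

4

  50 → van 1 (new)  [load 50/180]
  110 → van 1  [load 160/180]
  20 → van 1  [load 180/180]
  100 → van 2 (new)  [load 100/180]
  60 → van 2  [load 160/180]
  60 → van 3 (new)  [load 60/180]
  130 → van 4 (new)  [load 130/180]
  20 → van 2  [load 180/180]
  30 → van 3  [load 90/180]
4 vans opened.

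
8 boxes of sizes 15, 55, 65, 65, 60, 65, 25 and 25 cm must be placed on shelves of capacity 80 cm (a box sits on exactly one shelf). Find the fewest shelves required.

Total = 65 + 65 + 65 + 60 + 55 + 25 + 25 + 15 = 375 cm.
Lower bound: ⌈375/80⌉ = 5 shelves.
A packing using 6 shelves:
  shelf 1: 65 + 15 = 80
  shelf 2: 65 = 65
  shelf 3: 65 = 65
  shelf 4: 60 = 60
  shelf 5: 55 + 25 = 80
  shelf 6: 25 = 25
No arrangement into 5 shelves stays within capacity, so 6 is optimal.

6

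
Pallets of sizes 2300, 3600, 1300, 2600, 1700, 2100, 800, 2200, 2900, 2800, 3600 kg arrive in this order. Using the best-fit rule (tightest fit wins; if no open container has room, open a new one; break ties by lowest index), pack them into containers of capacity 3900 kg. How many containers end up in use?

  2300 → container 1 (new)  [load 2300/3900]
  3600 → container 2 (new)  [load 3600/3900]
  1300 → container 1  [load 3600/3900]
  2600 → container 3 (new)  [load 2600/3900]
  1700 → container 4 (new)  [load 1700/3900]
  2100 → container 4  [load 3800/3900]
  800 → container 3  [load 3400/3900]
  2200 → container 5 (new)  [load 2200/3900]
  2900 → container 6 (new)  [load 2900/3900]
  2800 → container 7 (new)  [load 2800/3900]
  3600 → container 8 (new)  [load 3600/3900]
8 containers opened.

8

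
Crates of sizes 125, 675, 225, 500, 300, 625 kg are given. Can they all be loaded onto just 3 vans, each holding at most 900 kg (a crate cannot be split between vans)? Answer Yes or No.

A valid assignment using 3 vans:
  van 1: 675 + 225 = 900
  van 2: 625 + 125 = 750
  van 3: 500 + 300 = 800
Every load is within 900 kg, so 3 vans suffice.

Yes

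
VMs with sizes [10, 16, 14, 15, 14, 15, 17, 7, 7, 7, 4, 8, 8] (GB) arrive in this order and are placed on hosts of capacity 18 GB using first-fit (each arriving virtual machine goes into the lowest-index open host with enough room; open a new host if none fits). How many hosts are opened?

  10 → host 1 (new)  [load 10/18]
  16 → host 2 (new)  [load 16/18]
  14 → host 3 (new)  [load 14/18]
  15 → host 4 (new)  [load 15/18]
  14 → host 5 (new)  [load 14/18]
  15 → host 6 (new)  [load 15/18]
  17 → host 7 (new)  [load 17/18]
  7 → host 1  [load 17/18]
  7 → host 8 (new)  [load 7/18]
  7 → host 8  [load 14/18]
  4 → host 3  [load 18/18]
  8 → host 9 (new)  [load 8/18]
  8 → host 9  [load 16/18]
9 hosts opened.

9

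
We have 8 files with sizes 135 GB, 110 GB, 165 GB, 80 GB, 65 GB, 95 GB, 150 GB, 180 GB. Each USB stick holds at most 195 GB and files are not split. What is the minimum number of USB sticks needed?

6

Total = 180 + 165 + 150 + 135 + 110 + 95 + 80 + 65 = 980 GB.
Lower bound: ⌈980/195⌉ = 6 USB sticks.
A packing using 6 USB sticks:
  USB stick 1: 180 = 180
  USB stick 2: 165 = 165
  USB stick 3: 150 = 150
  USB stick 4: 135 = 135
  USB stick 5: 110 + 80 = 190
  USB stick 6: 95 + 65 = 160
This matches the lower bound, so 6 is optimal.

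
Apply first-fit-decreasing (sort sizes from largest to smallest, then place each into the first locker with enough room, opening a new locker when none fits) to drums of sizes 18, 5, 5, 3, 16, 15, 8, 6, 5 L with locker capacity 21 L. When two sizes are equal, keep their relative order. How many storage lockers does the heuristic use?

4

Sorted descending: 18, 16, 15, 8, 6, 5, 5, 5, 3.
  18 → locker 1 (new)  [load 18/21]
  16 → locker 2 (new)  [load 16/21]
  15 → locker 3 (new)  [load 15/21]
  8 → locker 4 (new)  [load 8/21]
  6 → locker 3  [load 21/21]
  5 → locker 2  [load 21/21]
  5 → locker 4  [load 13/21]
  5 → locker 4  [load 18/21]
  3 → locker 1  [load 21/21]
4 storage lockers opened.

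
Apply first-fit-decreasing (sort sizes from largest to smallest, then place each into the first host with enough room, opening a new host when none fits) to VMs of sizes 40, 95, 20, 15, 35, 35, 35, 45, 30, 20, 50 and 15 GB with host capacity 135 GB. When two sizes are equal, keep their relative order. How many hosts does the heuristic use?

Sorted descending: 95, 50, 45, 40, 35, 35, 35, 30, 20, 20, 15, 15.
  95 → host 1 (new)  [load 95/135]
  50 → host 2 (new)  [load 50/135]
  45 → host 2  [load 95/135]
  40 → host 1  [load 135/135]
  35 → host 2  [load 130/135]
  35 → host 3 (new)  [load 35/135]
  35 → host 3  [load 70/135]
  30 → host 3  [load 100/135]
  20 → host 3  [load 120/135]
  20 → host 4 (new)  [load 20/135]
  15 → host 3  [load 135/135]
  15 → host 4  [load 35/135]
4 hosts opened.

4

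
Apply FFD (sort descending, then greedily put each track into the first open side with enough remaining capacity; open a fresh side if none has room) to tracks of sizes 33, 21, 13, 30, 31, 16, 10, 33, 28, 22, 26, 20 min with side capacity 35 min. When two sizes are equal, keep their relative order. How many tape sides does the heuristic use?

10

Sorted descending: 33, 33, 31, 30, 28, 26, 22, 21, 20, 16, 13, 10.
  33 → side 1 (new)  [load 33/35]
  33 → side 2 (new)  [load 33/35]
  31 → side 3 (new)  [load 31/35]
  30 → side 4 (new)  [load 30/35]
  28 → side 5 (new)  [load 28/35]
  26 → side 6 (new)  [load 26/35]
  22 → side 7 (new)  [load 22/35]
  21 → side 8 (new)  [load 21/35]
  20 → side 9 (new)  [load 20/35]
  16 → side 10 (new)  [load 16/35]
  13 → side 7  [load 35/35]
  10 → side 8  [load 31/35]
10 tape sides opened.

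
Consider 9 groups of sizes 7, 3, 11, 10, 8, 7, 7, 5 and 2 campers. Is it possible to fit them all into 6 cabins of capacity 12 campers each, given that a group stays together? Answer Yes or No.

Yes

A valid assignment using 6 cabins:
  cabin 1: 11 = 11
  cabin 2: 10 + 2 = 12
  cabin 3: 8 + 3 = 11
  cabin 4: 7 + 5 = 12
  cabin 5: 7 = 7
  cabin 6: 7 = 7
Every load is within 12 campers, so 6 cabins suffice.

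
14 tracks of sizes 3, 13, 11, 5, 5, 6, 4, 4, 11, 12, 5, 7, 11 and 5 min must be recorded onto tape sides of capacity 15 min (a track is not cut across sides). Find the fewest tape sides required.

Total = 13 + 12 + 11 + 11 + 11 + 7 + 6 + 5 + 5 + 5 + 5 + 4 + 4 + 3 = 102 min.
Lower bound: ⌈102/15⌉ = 7 tape sides.
A packing using 8 tape sides:
  side 1: 13 = 13
  side 2: 12 + 3 = 15
  side 3: 11 + 4 = 15
  side 4: 11 + 4 = 15
  side 5: 11 = 11
  side 6: 7 + 6 = 13
  side 7: 5 + 5 + 5 = 15
  side 8: 5 = 5
No arrangement into 7 tape sides stays within capacity, so 8 is optimal.

8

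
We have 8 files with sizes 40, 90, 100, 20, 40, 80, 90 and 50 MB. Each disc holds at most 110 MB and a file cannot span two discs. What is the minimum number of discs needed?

Total = 100 + 90 + 90 + 80 + 50 + 40 + 40 + 20 = 510 MB.
Lower bound: ⌈510/110⌉ = 5 discs.
A packing using 6 discs:
  disc 1: 100 = 100
  disc 2: 90 + 20 = 110
  disc 3: 90 = 90
  disc 4: 80 = 80
  disc 5: 50 + 40 = 90
  disc 6: 40 = 40
No arrangement into 5 discs stays within capacity, so 6 is optimal.

6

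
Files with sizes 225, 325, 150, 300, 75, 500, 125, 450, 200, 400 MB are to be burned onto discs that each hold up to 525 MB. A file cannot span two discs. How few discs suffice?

6

Total = 500 + 450 + 400 + 325 + 300 + 225 + 200 + 150 + 125 + 75 = 2750 MB.
Lower bound: ⌈2750/525⌉ = 6 discs.
A packing using 6 discs:
  disc 1: 500 = 500
  disc 2: 450 + 75 = 525
  disc 3: 400 + 125 = 525
  disc 4: 325 + 200 = 525
  disc 5: 300 + 225 = 525
  disc 6: 150 = 150
This matches the lower bound, so 6 is optimal.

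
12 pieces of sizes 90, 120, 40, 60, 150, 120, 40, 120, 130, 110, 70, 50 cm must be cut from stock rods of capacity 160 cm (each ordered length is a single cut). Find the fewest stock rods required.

8

Total = 150 + 130 + 120 + 120 + 120 + 110 + 90 + 70 + 60 + 50 + 40 + 40 = 1100 cm.
Lower bound: ⌈1100/160⌉ = 7 stock rods.
A packing using 8 stock rods:
  stock rod 1: 150 = 150
  stock rod 2: 130 = 130
  stock rod 3: 120 + 40 = 160
  stock rod 4: 120 + 40 = 160
  stock rod 5: 120 = 120
  stock rod 6: 110 + 50 = 160
  stock rod 7: 90 + 70 = 160
  stock rod 8: 60 = 60
No arrangement into 7 stock rods stays within capacity, so 8 is optimal.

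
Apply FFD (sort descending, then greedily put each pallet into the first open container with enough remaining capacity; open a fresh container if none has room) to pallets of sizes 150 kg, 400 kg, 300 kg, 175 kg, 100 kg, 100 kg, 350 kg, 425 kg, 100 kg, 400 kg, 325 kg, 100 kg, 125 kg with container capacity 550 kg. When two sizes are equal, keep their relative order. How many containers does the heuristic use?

Sorted descending: 425, 400, 400, 350, 325, 300, 175, 150, 125, 100, 100, 100, 100.
  425 → container 1 (new)  [load 425/550]
  400 → container 2 (new)  [load 400/550]
  400 → container 3 (new)  [load 400/550]
  350 → container 4 (new)  [load 350/550]
  325 → container 5 (new)  [load 325/550]
  300 → container 6 (new)  [load 300/550]
  175 → container 4  [load 525/550]
  150 → container 2  [load 550/550]
  125 → container 1  [load 550/550]
  100 → container 3  [load 500/550]
  100 → container 5  [load 425/550]
  100 → container 5  [load 525/550]
  100 → container 6  [load 400/550]
6 containers opened.

6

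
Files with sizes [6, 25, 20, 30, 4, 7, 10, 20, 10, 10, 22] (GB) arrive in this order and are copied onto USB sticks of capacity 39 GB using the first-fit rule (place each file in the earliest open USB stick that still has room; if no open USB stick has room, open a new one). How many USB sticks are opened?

5

  6 → USB stick 1 (new)  [load 6/39]
  25 → USB stick 1  [load 31/39]
  20 → USB stick 2 (new)  [load 20/39]
  30 → USB stick 3 (new)  [load 30/39]
  4 → USB stick 1  [load 35/39]
  7 → USB stick 2  [load 27/39]
  10 → USB stick 2  [load 37/39]
  20 → USB stick 4 (new)  [load 20/39]
  10 → USB stick 4  [load 30/39]
  10 → USB stick 5 (new)  [load 10/39]
  22 → USB stick 5  [load 32/39]
5 USB sticks opened.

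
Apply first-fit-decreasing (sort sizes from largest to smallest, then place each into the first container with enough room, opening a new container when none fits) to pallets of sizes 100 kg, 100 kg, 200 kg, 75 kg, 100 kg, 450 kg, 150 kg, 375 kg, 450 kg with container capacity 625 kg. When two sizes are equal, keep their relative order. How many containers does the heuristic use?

4

Sorted descending: 450, 450, 375, 200, 150, 100, 100, 100, 75.
  450 → container 1 (new)  [load 450/625]
  450 → container 2 (new)  [load 450/625]
  375 → container 3 (new)  [load 375/625]
  200 → container 3  [load 575/625]
  150 → container 1  [load 600/625]
  100 → container 2  [load 550/625]
  100 → container 4 (new)  [load 100/625]
  100 → container 4  [load 200/625]
  75 → container 2  [load 625/625]
4 containers opened.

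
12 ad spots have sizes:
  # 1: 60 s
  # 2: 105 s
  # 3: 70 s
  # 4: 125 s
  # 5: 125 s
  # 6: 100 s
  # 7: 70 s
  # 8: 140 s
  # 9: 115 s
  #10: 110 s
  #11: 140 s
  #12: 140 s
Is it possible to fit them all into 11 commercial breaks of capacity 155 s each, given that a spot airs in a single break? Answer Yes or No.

A valid assignment using 11 commercial breaks:
  break 1: 140 = 140
  break 2: 140 = 140
  break 3: 140 = 140
  break 4: 125 = 125
  break 5: 125 = 125
  break 6: 115 = 115
  break 7: 110 = 110
  break 8: 105 = 105
  break 9: 100 = 100
  break 10: 70 + 70 = 140
  break 11: 60 = 60
Every load is within 155 s, so 11 commercial breaks suffice.

Yes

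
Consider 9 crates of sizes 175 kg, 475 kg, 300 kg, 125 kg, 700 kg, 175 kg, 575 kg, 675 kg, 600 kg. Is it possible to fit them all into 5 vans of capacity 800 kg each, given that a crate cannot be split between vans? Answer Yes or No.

Yes

A valid assignment using 5 vans:
  van 1: 700 = 700
  van 2: 675 + 125 = 800
  van 3: 600 + 175 = 775
  van 4: 575 + 175 = 750
  van 5: 475 + 300 = 775
Every load is within 800 kg, so 5 vans suffice.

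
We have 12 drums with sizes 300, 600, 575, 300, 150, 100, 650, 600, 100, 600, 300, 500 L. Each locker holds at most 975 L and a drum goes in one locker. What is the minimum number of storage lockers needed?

6

Total = 650 + 600 + 600 + 600 + 575 + 500 + 300 + 300 + 300 + 150 + 100 + 100 = 4775 L.
Lower bound: ⌈4775/975⌉ = 5 storage lockers.
Also, 6 drums each exceed 975/2 L, and no two of those can share a locker, so at least 6 storage lockers are needed.
A packing using 6 storage lockers:
  locker 1: 650 + 300 = 950
  locker 2: 600 + 300 = 900
  locker 3: 600 + 300 = 900
  locker 4: 600 + 150 + 100 + 100 = 950
  locker 5: 575 = 575
  locker 6: 500 = 500
This matches the lower bound, so 6 is optimal.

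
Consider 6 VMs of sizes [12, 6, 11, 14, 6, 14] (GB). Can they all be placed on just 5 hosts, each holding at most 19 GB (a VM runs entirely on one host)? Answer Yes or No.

Yes

A valid assignment using 4 hosts:
  host 1: 14 = 14
  host 2: 14 = 14
  host 3: 12 + 6 = 18
  host 4: 11 + 6 = 17
That uses only 4 ≤ 5, so 5 hosts are enough.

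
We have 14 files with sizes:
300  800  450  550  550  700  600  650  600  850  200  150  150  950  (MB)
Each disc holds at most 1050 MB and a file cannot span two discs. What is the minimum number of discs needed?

Total = 950 + 850 + 800 + 700 + 650 + 600 + 600 + 550 + 550 + 450 + 300 + 200 + 150 + 150 = 7500 MB.
Lower bound: ⌈7500/1050⌉ = 8 discs.
Also, 9 files each exceed 525 MB, and no two of those can share a disc, so at least 9 discs are needed.
A packing using 9 discs:
  disc 1: 950 = 950
  disc 2: 850 + 200 = 1050
  disc 3: 800 + 150 = 950
  disc 4: 700 + 300 = 1000
  disc 5: 650 + 150 = 800
  disc 6: 600 + 450 = 1050
  disc 7: 600 = 600
  disc 8: 550 = 550
  disc 9: 550 = 550
This matches the lower bound, so 9 is optimal.

9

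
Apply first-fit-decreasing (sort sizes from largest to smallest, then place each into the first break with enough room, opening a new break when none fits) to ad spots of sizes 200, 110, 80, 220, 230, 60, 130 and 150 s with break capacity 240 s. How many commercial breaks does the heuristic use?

6

Sorted descending: 230, 220, 200, 150, 130, 110, 80, 60.
  230 → break 1 (new)  [load 230/240]
  220 → break 2 (new)  [load 220/240]
  200 → break 3 (new)  [load 200/240]
  150 → break 4 (new)  [load 150/240]
  130 → break 5 (new)  [load 130/240]
  110 → break 5  [load 240/240]
  80 → break 4  [load 230/240]
  60 → break 6 (new)  [load 60/240]
6 commercial breaks opened.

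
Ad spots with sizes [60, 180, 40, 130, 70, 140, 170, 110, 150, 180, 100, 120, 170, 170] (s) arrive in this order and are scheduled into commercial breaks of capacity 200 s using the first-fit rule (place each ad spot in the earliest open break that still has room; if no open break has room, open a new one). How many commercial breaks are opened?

12

  60 → break 1 (new)  [load 60/200]
  180 → break 2 (new)  [load 180/200]
  40 → break 1  [load 100/200]
  130 → break 3 (new)  [load 130/200]
  70 → break 1  [load 170/200]
  140 → break 4 (new)  [load 140/200]
  170 → break 5 (new)  [load 170/200]
  110 → break 6 (new)  [load 110/200]
  150 → break 7 (new)  [load 150/200]
  180 → break 8 (new)  [load 180/200]
  100 → break 9 (new)  [load 100/200]
  120 → break 10 (new)  [load 120/200]
  170 → break 11 (new)  [load 170/200]
  170 → break 12 (new)  [load 170/200]
12 commercial breaks opened.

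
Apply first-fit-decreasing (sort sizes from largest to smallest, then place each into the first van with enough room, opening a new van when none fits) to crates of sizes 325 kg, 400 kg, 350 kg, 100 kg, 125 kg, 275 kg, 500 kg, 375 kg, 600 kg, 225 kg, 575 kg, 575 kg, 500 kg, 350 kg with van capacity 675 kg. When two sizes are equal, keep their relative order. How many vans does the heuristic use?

Sorted descending: 600, 575, 575, 500, 500, 400, 375, 350, 350, 325, 275, 225, 125, 100.
  600 → van 1 (new)  [load 600/675]
  575 → van 2 (new)  [load 575/675]
  575 → van 3 (new)  [load 575/675]
  500 → van 4 (new)  [load 500/675]
  500 → van 5 (new)  [load 500/675]
  400 → van 6 (new)  [load 400/675]
  375 → van 7 (new)  [load 375/675]
  350 → van 8 (new)  [load 350/675]
  350 → van 9 (new)  [load 350/675]
  325 → van 8  [load 675/675]
  275 → van 6  [load 675/675]
  225 → van 7  [load 600/675]
  125 → van 4  [load 625/675]
  100 → van 2  [load 675/675]
9 vans opened.

9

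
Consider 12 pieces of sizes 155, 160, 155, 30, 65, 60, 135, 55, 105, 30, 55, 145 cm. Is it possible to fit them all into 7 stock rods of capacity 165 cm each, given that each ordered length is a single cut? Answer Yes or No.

No

Total = 1150 cm; ⌈1150/165⌉ = 7.
The bound of 7 does not rule out 7, but exhaustive search shows no assignment into 7 stock rods of capacity 165 cm exists — the minimum is 8.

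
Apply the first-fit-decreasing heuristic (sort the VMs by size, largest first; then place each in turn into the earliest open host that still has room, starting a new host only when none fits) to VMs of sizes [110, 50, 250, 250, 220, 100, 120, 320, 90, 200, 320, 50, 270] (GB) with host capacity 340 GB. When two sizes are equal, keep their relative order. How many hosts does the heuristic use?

8

Sorted descending: 320, 320, 270, 250, 250, 220, 200, 120, 110, 100, 90, 50, 50.
  320 → host 1 (new)  [load 320/340]
  320 → host 2 (new)  [load 320/340]
  270 → host 3 (new)  [load 270/340]
  250 → host 4 (new)  [load 250/340]
  250 → host 5 (new)  [load 250/340]
  220 → host 6 (new)  [load 220/340]
  200 → host 7 (new)  [load 200/340]
  120 → host 6  [load 340/340]
  110 → host 7  [load 310/340]
  100 → host 8 (new)  [load 100/340]
  90 → host 4  [load 340/340]
  50 → host 3  [load 320/340]
  50 → host 5  [load 300/340]
8 hosts opened.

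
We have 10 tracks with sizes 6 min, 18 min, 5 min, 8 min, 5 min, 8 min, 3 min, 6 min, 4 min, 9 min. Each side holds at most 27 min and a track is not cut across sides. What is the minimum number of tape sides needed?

Total = 18 + 9 + 8 + 8 + 6 + 6 + 5 + 5 + 4 + 3 = 72 min.
Lower bound: ⌈72/27⌉ = 3 tape sides.
A packing using 3 tape sides:
  side 1: 18 + 9 = 27
  side 2: 8 + 8 + 6 + 5 = 27
  side 3: 6 + 5 + 4 + 3 = 18
This matches the lower bound, so 3 is optimal.

3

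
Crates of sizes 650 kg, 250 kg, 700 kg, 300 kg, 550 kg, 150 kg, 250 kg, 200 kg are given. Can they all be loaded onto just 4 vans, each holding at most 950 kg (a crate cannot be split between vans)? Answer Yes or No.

Yes

A valid assignment using 4 vans:
  van 1: 700 + 250 = 950
  van 2: 650 + 300 = 950
  van 3: 550 + 250 + 150 = 950
  van 4: 200 = 200
Every load is within 950 kg, so 4 vans suffice.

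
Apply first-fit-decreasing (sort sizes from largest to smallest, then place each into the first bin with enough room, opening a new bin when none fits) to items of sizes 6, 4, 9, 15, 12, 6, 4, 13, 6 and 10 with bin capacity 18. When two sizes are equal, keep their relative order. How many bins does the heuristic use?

Sorted descending: 15, 13, 12, 10, 9, 6, 6, 6, 4, 4.
  15 → bin 1 (new)  [load 15/18]
  13 → bin 2 (new)  [load 13/18]
  12 → bin 3 (new)  [load 12/18]
  10 → bin 4 (new)  [load 10/18]
  9 → bin 5 (new)  [load 9/18]
  6 → bin 3  [load 18/18]
  6 → bin 4  [load 16/18]
  6 → bin 5  [load 15/18]
  4 → bin 2  [load 17/18]
  4 → bin 6 (new)  [load 4/18]
6 bins opened.

6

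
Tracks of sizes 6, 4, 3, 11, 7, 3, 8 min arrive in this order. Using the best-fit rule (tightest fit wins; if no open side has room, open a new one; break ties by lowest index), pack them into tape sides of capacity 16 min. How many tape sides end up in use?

3

  6 → side 1 (new)  [load 6/16]
  4 → side 1  [load 10/16]
  3 → side 1  [load 13/16]
  11 → side 2 (new)  [load 11/16]
  7 → side 3 (new)  [load 7/16]
  3 → side 1  [load 16/16]
  8 → side 3  [load 15/16]
3 tape sides opened.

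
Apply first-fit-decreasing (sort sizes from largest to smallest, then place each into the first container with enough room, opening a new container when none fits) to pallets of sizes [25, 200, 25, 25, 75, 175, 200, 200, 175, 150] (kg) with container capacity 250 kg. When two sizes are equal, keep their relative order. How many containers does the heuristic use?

6

Sorted descending: 200, 200, 200, 175, 175, 150, 75, 25, 25, 25.
  200 → container 1 (new)  [load 200/250]
  200 → container 2 (new)  [load 200/250]
  200 → container 3 (new)  [load 200/250]
  175 → container 4 (new)  [load 175/250]
  175 → container 5 (new)  [load 175/250]
  150 → container 6 (new)  [load 150/250]
  75 → container 4  [load 250/250]
  25 → container 1  [load 225/250]
  25 → container 1  [load 250/250]
  25 → container 2  [load 225/250]
6 containers opened.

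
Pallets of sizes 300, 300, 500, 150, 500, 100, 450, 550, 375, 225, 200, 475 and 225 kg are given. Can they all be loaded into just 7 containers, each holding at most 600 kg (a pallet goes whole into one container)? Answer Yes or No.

No

Total = 4350 kg; ⌈4350/600⌉ = 8.
At least 8 containers are required, but only 7 are allowed.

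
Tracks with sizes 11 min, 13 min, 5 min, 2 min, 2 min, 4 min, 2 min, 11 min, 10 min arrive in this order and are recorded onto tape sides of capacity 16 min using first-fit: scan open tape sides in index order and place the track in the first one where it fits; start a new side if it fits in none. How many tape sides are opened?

5

  11 → side 1 (new)  [load 11/16]
  13 → side 2 (new)  [load 13/16]
  5 → side 1  [load 16/16]
  2 → side 2  [load 15/16]
  2 → side 3 (new)  [load 2/16]
  4 → side 3  [load 6/16]
  2 → side 3  [load 8/16]
  11 → side 4 (new)  [load 11/16]
  10 → side 5 (new)  [load 10/16]
5 tape sides opened.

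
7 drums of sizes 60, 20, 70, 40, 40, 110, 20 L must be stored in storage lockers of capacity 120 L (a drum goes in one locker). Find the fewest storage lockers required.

Total = 110 + 70 + 60 + 40 + 40 + 20 + 20 = 360 L.
Lower bound: ⌈360/120⌉ = 3 storage lockers.
A packing using 4 storage lockers:
  locker 1: 110 = 110
  locker 2: 70 + 40 = 110
  locker 3: 60 + 40 + 20 = 120
  locker 4: 20 = 20
No arrangement into 3 storage lockers stays within capacity, so 4 is optimal.

4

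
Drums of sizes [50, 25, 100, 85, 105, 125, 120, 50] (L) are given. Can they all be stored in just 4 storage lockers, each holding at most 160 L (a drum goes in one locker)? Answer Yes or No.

Total = 660 L; ⌈660/160⌉ = 5.
At least 5 storage lockers are required, but only 4 are allowed.

No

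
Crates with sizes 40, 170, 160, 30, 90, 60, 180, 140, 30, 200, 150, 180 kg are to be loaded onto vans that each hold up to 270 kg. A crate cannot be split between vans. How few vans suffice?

Total = 200 + 180 + 180 + 170 + 160 + 150 + 140 + 90 + 60 + 40 + 30 + 30 = 1430 kg.
Lower bound: ⌈1430/270⌉ = 6 vans.
Also, 7 crates each exceed 135 kg, and no two of those can share a van, so at least 7 vans are needed.
A packing using 7 vans:
  van 1: 200 + 60 = 260
  van 2: 180 + 90 = 270
  van 3: 180 + 40 + 30 = 250
  van 4: 170 + 30 = 200
  van 5: 160 = 160
  van 6: 150 = 150
  van 7: 140 = 140
This matches the lower bound, so 7 is optimal.

7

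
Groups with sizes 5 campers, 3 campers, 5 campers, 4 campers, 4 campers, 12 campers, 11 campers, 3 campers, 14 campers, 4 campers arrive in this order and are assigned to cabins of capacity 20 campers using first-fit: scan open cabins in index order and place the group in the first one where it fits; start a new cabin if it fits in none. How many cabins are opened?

4

  5 → cabin 1 (new)  [load 5/20]
  3 → cabin 1  [load 8/20]
  5 → cabin 1  [load 13/20]
  4 → cabin 1  [load 17/20]
  4 → cabin 2 (new)  [load 4/20]
  12 → cabin 2  [load 16/20]
  11 → cabin 3 (new)  [load 11/20]
  3 → cabin 1  [load 20/20]
  14 → cabin 4 (new)  [load 14/20]
  4 → cabin 2  [load 20/20]
4 cabins opened.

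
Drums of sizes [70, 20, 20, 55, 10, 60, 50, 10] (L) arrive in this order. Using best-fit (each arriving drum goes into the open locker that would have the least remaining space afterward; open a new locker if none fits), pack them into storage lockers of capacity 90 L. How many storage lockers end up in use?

4

  70 → locker 1 (new)  [load 70/90]
  20 → locker 1  [load 90/90]
  20 → locker 2 (new)  [load 20/90]
  55 → locker 2  [load 75/90]
  10 → locker 2  [load 85/90]
  60 → locker 3 (new)  [load 60/90]
  50 → locker 4 (new)  [load 50/90]
  10 → locker 3  [load 70/90]
4 storage lockers opened.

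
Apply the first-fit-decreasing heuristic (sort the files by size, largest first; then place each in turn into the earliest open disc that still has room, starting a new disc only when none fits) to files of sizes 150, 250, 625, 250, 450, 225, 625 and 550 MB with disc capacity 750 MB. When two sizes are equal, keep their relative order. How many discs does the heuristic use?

Sorted descending: 625, 625, 550, 450, 250, 250, 225, 150.
  625 → disc 1 (new)  [load 625/750]
  625 → disc 2 (new)  [load 625/750]
  550 → disc 3 (new)  [load 550/750]
  450 → disc 4 (new)  [load 450/750]
  250 → disc 4  [load 700/750]
  250 → disc 5 (new)  [load 250/750]
  225 → disc 5  [load 475/750]
  150 → disc 3  [load 700/750]
5 discs opened.

5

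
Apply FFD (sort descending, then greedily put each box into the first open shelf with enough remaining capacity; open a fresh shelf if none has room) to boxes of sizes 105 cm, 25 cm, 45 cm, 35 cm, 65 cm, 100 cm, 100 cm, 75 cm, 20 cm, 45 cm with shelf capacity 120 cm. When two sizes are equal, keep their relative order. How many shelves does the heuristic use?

6

Sorted descending: 105, 100, 100, 75, 65, 45, 45, 35, 25, 20.
  105 → shelf 1 (new)  [load 105/120]
  100 → shelf 2 (new)  [load 100/120]
  100 → shelf 3 (new)  [load 100/120]
  75 → shelf 4 (new)  [load 75/120]
  65 → shelf 5 (new)  [load 65/120]
  45 → shelf 4  [load 120/120]
  45 → shelf 5  [load 110/120]
  35 → shelf 6 (new)  [load 35/120]
  25 → shelf 6  [load 60/120]
  20 → shelf 2  [load 120/120]
6 shelves opened.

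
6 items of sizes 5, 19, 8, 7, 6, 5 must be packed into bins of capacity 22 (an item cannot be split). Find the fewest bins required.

Total = 19 + 8 + 7 + 6 + 5 + 5 = 50.
Lower bound: ⌈50/22⌉ = 3 bins.
A packing using 3 bins:
  bin 1: 19 = 19
  bin 2: 8 + 7 + 6 = 21
  bin 3: 5 + 5 = 10
This matches the lower bound, so 3 is optimal.

3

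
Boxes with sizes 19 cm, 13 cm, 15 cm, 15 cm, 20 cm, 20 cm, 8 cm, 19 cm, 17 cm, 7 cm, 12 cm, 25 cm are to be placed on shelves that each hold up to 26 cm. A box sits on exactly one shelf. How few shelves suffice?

9

Total = 25 + 20 + 20 + 19 + 19 + 17 + 15 + 15 + 13 + 12 + 8 + 7 = 190 cm.
Lower bound: ⌈190/26⌉ = 8 shelves.
A packing using 9 shelves:
  shelf 1: 25 = 25
  shelf 2: 20 = 20
  shelf 3: 20 = 20
  shelf 4: 19 + 7 = 26
  shelf 5: 19 = 19
  shelf 6: 17 + 8 = 25
  shelf 7: 15 = 15
  shelf 8: 15 = 15
  shelf 9: 13 + 12 = 25
No arrangement into 8 shelves stays within capacity, so 9 is optimal.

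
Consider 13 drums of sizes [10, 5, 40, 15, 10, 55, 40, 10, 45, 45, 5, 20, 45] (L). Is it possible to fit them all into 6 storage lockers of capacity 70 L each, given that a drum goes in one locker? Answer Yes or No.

A valid assignment using 6 storage lockers:
  locker 1: 55 + 15 = 70
  locker 2: 45 + 20 + 5 = 70
  locker 3: 45 + 10 + 10 + 5 = 70
  locker 4: 45 + 10 = 55
  locker 5: 40 = 40
  locker 6: 40 = 40
Every load is within 70 L, so 6 storage lockers suffice.

Yes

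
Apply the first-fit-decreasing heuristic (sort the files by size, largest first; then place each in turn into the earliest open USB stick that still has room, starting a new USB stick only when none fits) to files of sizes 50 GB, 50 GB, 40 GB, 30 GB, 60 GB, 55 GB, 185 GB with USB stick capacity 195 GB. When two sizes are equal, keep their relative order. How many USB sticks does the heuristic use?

3

Sorted descending: 185, 60, 55, 50, 50, 40, 30.
  185 → USB stick 1 (new)  [load 185/195]
  60 → USB stick 2 (new)  [load 60/195]
  55 → USB stick 2  [load 115/195]
  50 → USB stick 2  [load 165/195]
  50 → USB stick 3 (new)  [load 50/195]
  40 → USB stick 3  [load 90/195]
  30 → USB stick 2  [load 195/195]
3 USB sticks opened.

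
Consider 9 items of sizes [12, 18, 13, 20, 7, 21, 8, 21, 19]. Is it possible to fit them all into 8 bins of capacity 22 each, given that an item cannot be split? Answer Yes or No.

Yes

A valid assignment using 7 bins:
  bin 1: 21 = 21
  bin 2: 21 = 21
  bin 3: 20 = 20
  bin 4: 19 = 19
  bin 5: 18 = 18
  bin 6: 13 + 8 = 21
  bin 7: 12 + 7 = 19
That uses only 7 ≤ 8, so 8 bins are enough.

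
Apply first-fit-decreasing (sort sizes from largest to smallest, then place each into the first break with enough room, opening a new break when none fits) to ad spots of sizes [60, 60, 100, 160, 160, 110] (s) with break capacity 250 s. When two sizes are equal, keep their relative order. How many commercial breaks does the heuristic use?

3

Sorted descending: 160, 160, 110, 100, 60, 60.
  160 → break 1 (new)  [load 160/250]
  160 → break 2 (new)  [load 160/250]
  110 → break 3 (new)  [load 110/250]
  100 → break 3  [load 210/250]
  60 → break 1  [load 220/250]
  60 → break 2  [load 220/250]
3 commercial breaks opened.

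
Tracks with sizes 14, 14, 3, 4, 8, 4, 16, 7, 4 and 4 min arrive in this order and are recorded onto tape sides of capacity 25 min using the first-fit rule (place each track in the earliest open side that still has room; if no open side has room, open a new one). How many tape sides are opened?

  14 → side 1 (new)  [load 14/25]
  14 → side 2 (new)  [load 14/25]
  3 → side 1  [load 17/25]
  4 → side 1  [load 21/25]
  8 → side 2  [load 22/25]
  4 → side 1  [load 25/25]
  16 → side 3 (new)  [load 16/25]
  7 → side 3  [load 23/25]
  4 → side 4 (new)  [load 4/25]
  4 → side 4  [load 8/25]
4 tape sides opened.

4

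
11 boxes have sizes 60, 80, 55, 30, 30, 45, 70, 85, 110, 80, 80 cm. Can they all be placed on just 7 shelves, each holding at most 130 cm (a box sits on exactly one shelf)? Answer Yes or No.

A valid assignment using 7 shelves:
  shelf 1: 110 = 110
  shelf 2: 85 + 45 = 130
  shelf 3: 80 + 30 = 110
  shelf 4: 80 + 30 = 110
  shelf 5: 80 = 80
  shelf 6: 70 + 60 = 130
  shelf 7: 55 = 55
Every load is within 130 cm, so 7 shelves suffice.

Yes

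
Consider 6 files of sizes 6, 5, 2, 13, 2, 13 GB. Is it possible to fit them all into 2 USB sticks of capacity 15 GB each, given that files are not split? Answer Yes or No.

Total = 41 GB; ⌈41/15⌉ = 3.
At least 3 USB sticks are required, but only 2 are allowed.

No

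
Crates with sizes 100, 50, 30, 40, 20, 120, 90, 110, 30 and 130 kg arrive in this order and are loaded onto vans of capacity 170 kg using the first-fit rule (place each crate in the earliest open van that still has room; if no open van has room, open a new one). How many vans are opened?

5

  100 → van 1 (new)  [load 100/170]
  50 → van 1  [load 150/170]
  30 → van 2 (new)  [load 30/170]
  40 → van 2  [load 70/170]
  20 → van 1  [load 170/170]
  120 → van 3 (new)  [load 120/170]
  90 → van 2  [load 160/170]
  110 → van 4 (new)  [load 110/170]
  30 → van 3  [load 150/170]
  130 → van 5 (new)  [load 130/170]
5 vans opened.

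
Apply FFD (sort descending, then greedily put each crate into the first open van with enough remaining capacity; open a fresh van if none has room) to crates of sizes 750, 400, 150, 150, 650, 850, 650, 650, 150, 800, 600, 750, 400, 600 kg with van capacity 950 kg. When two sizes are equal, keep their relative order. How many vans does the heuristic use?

Sorted descending: 850, 800, 750, 750, 650, 650, 650, 600, 600, 400, 400, 150, 150, 150.
  850 → van 1 (new)  [load 850/950]
  800 → van 2 (new)  [load 800/950]
  750 → van 3 (new)  [load 750/950]
  750 → van 4 (new)  [load 750/950]
  650 → van 5 (new)  [load 650/950]
  650 → van 6 (new)  [load 650/950]
  650 → van 7 (new)  [load 650/950]
  600 → van 8 (new)  [load 600/950]
  600 → van 9 (new)  [load 600/950]
  400 → van 10 (new)  [load 400/950]
  400 → van 10  [load 800/950]
  150 → van 2  [load 950/950]
  150 → van 3  [load 900/950]
  150 → van 4  [load 900/950]
10 vans opened.

10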